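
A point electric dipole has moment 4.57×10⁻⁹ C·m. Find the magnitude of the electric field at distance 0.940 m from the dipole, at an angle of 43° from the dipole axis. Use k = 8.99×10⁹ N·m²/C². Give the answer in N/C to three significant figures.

E ≈ 79.8 N/C

At angle θ the dipole field magnitude is E = (kp/r³)·√(1 + 3cos²θ).
kp/r³ = (8.99×10⁹)(4.57×10⁻⁹) / (0.940)³ = 49.46 N/C.
√(1 + 3cos²43°) = √(1 + 3·0.5349) = √2.6046 ≈ 1.6139.
E ≈ 49.46 × 1.614 = 79.83 N/C.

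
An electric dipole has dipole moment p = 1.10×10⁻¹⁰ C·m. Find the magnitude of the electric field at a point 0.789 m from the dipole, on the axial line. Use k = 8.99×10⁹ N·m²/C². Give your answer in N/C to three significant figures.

On the dipole axis E = 2kp/r³.
E = 2·(8.99×10⁹)(1.10×10⁻¹⁰) / (0.789)³ = 4.027 N/C.

E ≈ 4.03 N/C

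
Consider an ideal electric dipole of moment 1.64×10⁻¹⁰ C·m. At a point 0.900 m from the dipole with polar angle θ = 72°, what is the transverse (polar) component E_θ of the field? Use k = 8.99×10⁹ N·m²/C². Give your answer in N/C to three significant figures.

E_θ ≈ 1.92 N/C

For a dipole, E_θ = (kp sinθ)/r³.
kp/r³ = (8.99×10⁹)(1.64×10⁻¹⁰)/(0.900)³ = 2.022 N/C.
E_θ = 2.022·sin72° = 1.923 N/C.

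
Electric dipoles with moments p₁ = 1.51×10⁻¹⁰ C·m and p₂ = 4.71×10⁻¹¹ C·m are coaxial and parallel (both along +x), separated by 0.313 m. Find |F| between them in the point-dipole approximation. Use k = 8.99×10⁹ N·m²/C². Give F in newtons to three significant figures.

On-axis field of dipole 1 at distance r: E = 2kp₁/r³. Force on dipole 2 is F = p₂·dE/dr (gradient along axis).
dE/dr = −6kp₁/r⁴, so |F| = 6kp₁p₂/r⁴ (attractive for aligned moments).
F = 6(8.99×10⁹)(1.51×10⁻¹⁰)(4.71×10⁻¹¹)/(0.313)⁴ = 3.997×10⁻⁸ N.

F ≈ 4.00×10⁻⁸ N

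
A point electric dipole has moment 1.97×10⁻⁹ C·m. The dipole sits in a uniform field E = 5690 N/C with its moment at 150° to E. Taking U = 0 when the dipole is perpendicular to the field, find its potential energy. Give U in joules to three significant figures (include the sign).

U = −p·E = −pE cosθ.
U = −(1.97×10⁻⁹)(5690)·cos150° = 9.708×10⁻⁶ J.

U ≈ 9.71×10⁻⁶ J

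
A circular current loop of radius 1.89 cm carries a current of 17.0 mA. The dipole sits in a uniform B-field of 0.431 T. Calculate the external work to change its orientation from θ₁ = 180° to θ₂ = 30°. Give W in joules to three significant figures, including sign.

W ≈ -1.53×10⁻⁵ J

Magnetic moment m = IA = Iπa² = (0.0170)·π·(0.0189)² = 1.908×10⁻⁵ A·m².
W_ext = ΔU = −mB cosθ₂ + mB cosθ₁ = mB(cosθ₁ − cosθ₂).
W = (1.908×10⁻⁵)(0.431)·(cos180° − cos30°) = (8.223×10⁻⁶)·(-1.8660) = -1.535×10⁻⁵ J.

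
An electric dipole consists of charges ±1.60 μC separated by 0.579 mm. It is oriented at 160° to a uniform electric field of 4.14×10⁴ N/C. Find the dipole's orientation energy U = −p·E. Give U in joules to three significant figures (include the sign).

U ≈ 3.60×10⁻⁵ J

Dipole moment p = qd = (1.60×10⁻⁶ C)(5.79×10⁻⁴ m) = 9.264×10⁻¹⁰ C·m.
U = −p·E = −pE cosθ.
U = −(9.264×10⁻¹⁰)(4.14×10⁴)·cos160° = 3.604×10⁻⁵ J.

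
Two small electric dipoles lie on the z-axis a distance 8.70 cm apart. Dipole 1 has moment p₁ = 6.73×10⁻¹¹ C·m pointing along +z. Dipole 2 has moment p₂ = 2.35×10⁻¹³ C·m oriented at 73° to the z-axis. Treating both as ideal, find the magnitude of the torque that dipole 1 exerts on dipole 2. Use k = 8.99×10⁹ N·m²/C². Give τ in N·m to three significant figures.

The second dipole sits on the axis of the first, so the field there is axial: E₁ = 2kp₁/r³ along +z.
E₁ = 2(8.99×10⁹)(6.73×10⁻¹¹)/(0.0870)³ = 1838 N/C.
Torque on the second dipole: τ = p₂ E₁ sinθ.
τ = (2.35×10⁻¹³)(1838)·sin73° = 4.130×10⁻¹⁰ N·m.

τ ≈ 4.13×10⁻¹⁰ N·m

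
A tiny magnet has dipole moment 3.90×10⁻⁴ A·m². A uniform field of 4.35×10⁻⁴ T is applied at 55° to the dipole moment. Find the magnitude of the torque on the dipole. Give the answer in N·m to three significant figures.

Torque on a magnetic dipole: τ = mB sinθ.
τ = (3.90×10⁻⁴)(4.35×10⁻⁴)·sin55° = 1.390×10⁻⁷ N·m.

τ ≈ 1.39×10⁻⁷ N·m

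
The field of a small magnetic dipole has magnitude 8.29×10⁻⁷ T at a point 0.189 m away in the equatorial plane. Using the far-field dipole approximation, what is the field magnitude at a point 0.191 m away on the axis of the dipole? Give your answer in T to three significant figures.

Dipole fields scale as 1/r³ in the far field.
The axial field is twice the equatorial field at the same r, so the geometry factor is 2/1.
B₂ = B₁ · (2/1) · (r₁/r₂)³ = 8.29×10⁻⁷ · 2 · (0.189/0.191)³.
(r₁/r₂)³ = (0.9895)³ = 0.9689.
B₂ ≈ 1.606×10⁻⁶ T.

B ≈ 1.61×10⁻⁶ T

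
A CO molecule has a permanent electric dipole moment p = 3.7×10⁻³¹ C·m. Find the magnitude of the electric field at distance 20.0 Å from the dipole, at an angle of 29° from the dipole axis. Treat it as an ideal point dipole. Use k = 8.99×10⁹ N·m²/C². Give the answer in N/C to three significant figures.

E ≈ 7.55×10⁵ N/C

At angle θ the dipole field magnitude is E = (kp/r³)·√(1 + 3cos²θ).
kp/r³ = (8.99×10⁹)(3.70×10⁻³¹) / (2.00×10⁻⁹)³ = 4.158×10⁵ N/C.
√(1 + 3cos²29°) = √(1 + 3·0.7650) = √3.2949 ≈ 1.8152.
E ≈ 4.158×10⁵ × 1.815 = 7.547×10⁵ N/C.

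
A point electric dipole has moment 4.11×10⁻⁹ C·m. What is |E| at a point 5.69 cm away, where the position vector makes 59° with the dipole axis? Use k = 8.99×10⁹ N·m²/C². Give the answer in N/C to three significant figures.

E ≈ 2.69×10⁵ N/C

At angle θ the dipole field magnitude is E = (kp/r³)·√(1 + 3cos²θ).
kp/r³ = (8.99×10⁹)(4.11×10⁻⁹) / (0.0569)³ = 2.006×10⁵ N/C.
√(1 + 3cos²59°) = √(1 + 3·0.2653) = √1.7958 ≈ 1.3401.
E ≈ 2.006×10⁵ × 1.340 = 2.688×10⁵ N/C.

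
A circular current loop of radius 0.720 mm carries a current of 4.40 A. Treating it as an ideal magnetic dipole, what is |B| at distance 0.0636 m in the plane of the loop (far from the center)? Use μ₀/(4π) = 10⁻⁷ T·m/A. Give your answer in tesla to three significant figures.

B ≈ 2.79×10⁻⁹ T

Magnetic moment m = IA = Iπa² = (4.40)·π·(7.20×10⁻⁴)² = 7.166×10⁻⁶ A·m².
In the equatorial plane B = (μ₀/4π)·m/r³ (half the axial value).
B = (10⁻⁷)·(7.166×10⁻⁶) / (0.0636)³ = 2.786×10⁻⁹ T.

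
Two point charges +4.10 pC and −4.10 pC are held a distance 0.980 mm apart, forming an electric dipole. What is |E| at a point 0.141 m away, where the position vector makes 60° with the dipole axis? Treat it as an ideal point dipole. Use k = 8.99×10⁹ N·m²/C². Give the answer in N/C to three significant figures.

E ≈ 0.0170 N/C

Dipole moment p = qd = (4.10×10⁻¹² C)(9.80×10⁻⁴ m) = 4.018×10⁻¹⁵ C·m.
At angle θ the dipole field magnitude is E = (kp/r³)·√(1 + 3cos²θ).
kp/r³ = (8.99×10⁹)(4.018×10⁻¹⁵) / (0.141)³ = 0.01289 N/C.
√(1 + 3cos²60°) = √(1 + 3·0.2500) = √1.7500 ≈ 1.3229.
E ≈ 0.01289 × 1.323 = 0.01705 N/C.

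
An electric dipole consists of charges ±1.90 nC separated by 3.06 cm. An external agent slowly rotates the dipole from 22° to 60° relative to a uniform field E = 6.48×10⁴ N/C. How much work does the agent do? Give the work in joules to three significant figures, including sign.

Dipole moment p = qd = (1.90×10⁻⁹ C)(0.0306 m) = 5.814×10⁻¹¹ C·m.
W_ext = ΔU = U(θ₂) − U(θ₁) = −pE cosθ₂ − (−pE cosθ₁) = pE(cosθ₁ − cosθ₂).
W = (5.814×10⁻¹¹)(6.48×10⁴)·(cos22° − cos60°) = (3.767×10⁻⁶)·(+0.4272) = 1.609×10⁻⁶ J.

W ≈ 1.61×10⁻⁶ J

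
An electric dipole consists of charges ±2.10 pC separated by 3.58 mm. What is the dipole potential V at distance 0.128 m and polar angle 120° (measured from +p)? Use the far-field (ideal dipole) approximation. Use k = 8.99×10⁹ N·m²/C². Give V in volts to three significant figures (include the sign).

Dipole moment p = qd = (2.10×10⁻¹² C)(0.00358 m) = 7.518×10⁻¹⁵ C·m.
The dipole potential is V = kp cosθ / r².
V = (8.99×10⁹)(7.518×10⁻¹⁵)·cos120° / (0.128)² = -0.002063 V.

V ≈ -0.00206 V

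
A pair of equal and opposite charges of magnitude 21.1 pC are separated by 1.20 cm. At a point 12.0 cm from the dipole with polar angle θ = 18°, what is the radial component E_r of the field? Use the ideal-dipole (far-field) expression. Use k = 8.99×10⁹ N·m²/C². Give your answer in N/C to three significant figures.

Dipole moment p = qd = (2.11×10⁻¹¹ C)(0.0120 m) = 2.532×10⁻¹³ C·m.
For a dipole, E_r = (2kp cosθ)/r³.
kp/r³ = (8.99×10⁹)(2.532×10⁻¹³)/(0.120)³ = 1.317 N/C.
E_r = 2·1.317·cos18° = 2.506 N/C.

E_r ≈ 2.51 N/C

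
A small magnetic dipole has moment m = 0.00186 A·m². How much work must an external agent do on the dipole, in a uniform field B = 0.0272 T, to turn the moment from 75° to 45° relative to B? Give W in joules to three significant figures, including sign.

W_ext = ΔU = −mB cosθ₂ + mB cosθ₁ = mB(cosθ₁ − cosθ₂).
W = (0.00186)(0.0272)·(cos75° − cos45°) = (5.059×10⁻⁵)·(-0.4483) = -2.268×10⁻⁵ J.

W ≈ -2.27×10⁻⁵ J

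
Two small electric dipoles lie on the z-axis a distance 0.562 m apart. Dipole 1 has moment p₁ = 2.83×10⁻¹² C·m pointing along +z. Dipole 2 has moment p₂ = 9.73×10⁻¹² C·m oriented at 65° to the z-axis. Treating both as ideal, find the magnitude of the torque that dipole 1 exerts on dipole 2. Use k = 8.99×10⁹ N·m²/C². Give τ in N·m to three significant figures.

The second dipole sits on the axis of the first, so the field there is axial: E₁ = 2kp₁/r³ along +z.
E₁ = 2(8.99×10⁹)(2.83×10⁻¹²)/(0.562)³ = 0.2867 N/C.
Torque on the second dipole: τ = p₂ E₁ sinθ.
τ = (9.73×10⁻¹²)(0.2867)·sin65° = 2.528×10⁻¹² N·m.

τ ≈ 2.53×10⁻¹² N·m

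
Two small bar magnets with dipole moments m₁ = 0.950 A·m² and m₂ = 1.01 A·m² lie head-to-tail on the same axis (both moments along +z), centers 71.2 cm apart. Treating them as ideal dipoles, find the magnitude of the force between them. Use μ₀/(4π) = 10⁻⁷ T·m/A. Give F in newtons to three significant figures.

F ≈ 2.24×10⁻⁶ N

On-axis B of dipole 1: B = (μ₀/4π)·2m₁/r³. Force on dipole 2: F = m₂·dB/dr.
dB/dr = −(μ₀/4π)·6m₁/r⁴, so |F| = (μ₀/4π)·6m₁m₂/r⁴.
F = 6(10⁻⁷)(0.950)(1.01)/(0.712)⁴ = 2.240×10⁻⁶ N.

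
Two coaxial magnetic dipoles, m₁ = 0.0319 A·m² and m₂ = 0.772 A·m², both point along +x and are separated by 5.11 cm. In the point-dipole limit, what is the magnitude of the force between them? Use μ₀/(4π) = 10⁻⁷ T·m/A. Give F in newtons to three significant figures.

On-axis B of dipole 1: B = (μ₀/4π)·2m₁/r³. Force on dipole 2: F = m₂·dB/dr.
dB/dr = −(μ₀/4π)·6m₁/r⁴, so |F| = (μ₀/4π)·6m₁m₂/r⁴.
F = 6(10⁻⁷)(0.0319)(0.772)/(0.0511)⁴ = 0.002167 N.

F ≈ 0.00217 N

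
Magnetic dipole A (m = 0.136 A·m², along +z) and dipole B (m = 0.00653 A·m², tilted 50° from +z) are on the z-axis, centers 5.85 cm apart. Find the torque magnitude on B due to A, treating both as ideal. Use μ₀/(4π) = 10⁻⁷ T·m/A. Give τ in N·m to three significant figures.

Dipole B is on the axis of dipole A, so B₁ there is axial: B₁ = (μ₀/4π)·2m₁/r³ along +z.
B₁ = 2(10⁻⁷)(0.136)/(0.0585)³ = 1.359×10⁻⁴ T.
τ = m₂ B₁ sinθ.
τ = (0.00653)(1.359×10⁻⁴)·sin50° = 6.796×10⁻⁷ N·m.

τ ≈ 6.80×10⁻⁷ N·m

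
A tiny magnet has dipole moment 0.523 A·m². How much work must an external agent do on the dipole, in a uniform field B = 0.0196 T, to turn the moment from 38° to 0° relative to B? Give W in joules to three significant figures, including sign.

W ≈ -0.00217 J

W_ext = ΔU = −mB cosθ₂ + mB cosθ₁ = mB(cosθ₁ − cosθ₂).
W = (0.523)(0.0196)·(cos38° − cos0°) = (0.01025)·(-0.2120) = -0.002173 J.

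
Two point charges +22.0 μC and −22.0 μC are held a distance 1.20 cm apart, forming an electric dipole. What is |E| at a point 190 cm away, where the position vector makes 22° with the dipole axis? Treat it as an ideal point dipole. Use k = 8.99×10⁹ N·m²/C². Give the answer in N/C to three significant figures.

Dipole moment p = qd = (2.20×10⁻⁵ C)(0.0120 m) = 2.64×10⁻⁷ C·m.
At angle θ the dipole field magnitude is E = (kp/r³)·√(1 + 3cos²θ).
kp/r³ = (8.99×10⁹)(2.64×10⁻⁷) / (1.90)³ = 346.0 N/C.
√(1 + 3cos²22°) = √(1 + 3·0.8597) = √3.5790 ≈ 1.8918.
E ≈ 346.0 × 1.892 = 654.6 N/C.

E ≈ 655 N/C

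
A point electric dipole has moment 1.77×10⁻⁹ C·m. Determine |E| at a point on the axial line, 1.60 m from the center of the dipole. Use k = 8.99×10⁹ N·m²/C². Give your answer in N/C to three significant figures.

On the dipole axis E = 2kp/r³.
E = 2·(8.99×10⁹)(1.77×10⁻⁹) / (1.60)³ = 7.770 N/C.

E ≈ 7.77 N/C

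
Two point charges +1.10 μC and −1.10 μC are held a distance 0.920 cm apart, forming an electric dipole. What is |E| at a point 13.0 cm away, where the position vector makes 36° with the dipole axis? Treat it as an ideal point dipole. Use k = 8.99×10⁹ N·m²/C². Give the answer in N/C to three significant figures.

Dipole moment p = qd = (1.10×10⁻⁶ C)(0.00920 m) = 1.012×10⁻⁸ C·m.
At angle θ the dipole field magnitude is E = (kp/r³)·√(1 + 3cos²θ).
kp/r³ = (8.99×10⁹)(1.012×10⁻⁸) / (0.130)³ = 4.141×10⁴ N/C.
√(1 + 3cos²36°) = √(1 + 3·0.6545) = √2.9635 ≈ 1.7215.
E ≈ 4.141×10⁴ × 1.721 = 7.129×10⁴ N/C.

E ≈ 7.13×10⁴ N/C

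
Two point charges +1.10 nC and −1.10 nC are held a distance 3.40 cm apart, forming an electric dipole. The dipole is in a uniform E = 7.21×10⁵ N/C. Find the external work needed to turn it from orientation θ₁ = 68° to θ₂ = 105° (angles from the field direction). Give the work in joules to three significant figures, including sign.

Dipole moment p = qd = (1.10×10⁻⁹ C)(0.0340 m) = 3.74×10⁻¹¹ C·m.
W_ext = ΔU = U(θ₂) − U(θ₁) = −pE cosθ₂ − (−pE cosθ₁) = pE(cosθ₁ − cosθ₂).
W = (3.74×10⁻¹¹)(7.21×10⁵)·(cos68° − cos105°) = (2.697×10⁻⁵)·(+0.6334) = 1.708×10⁻⁵ J.

W ≈ 1.71×10⁻⁵ J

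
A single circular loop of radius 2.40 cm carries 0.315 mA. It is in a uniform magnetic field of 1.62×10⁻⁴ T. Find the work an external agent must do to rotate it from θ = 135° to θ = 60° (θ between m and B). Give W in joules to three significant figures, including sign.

W ≈ -1.11×10⁻¹⁰ J

Magnetic moment m = IA = Iπa² = (3.15×10⁻⁴)·π·(0.0240)² = 5.70×10⁻⁷ A·m².
W_ext = ΔU = −mB cosθ₂ + mB cosθ₁ = mB(cosθ₁ − cosθ₂).
W = (5.70×10⁻⁷)(1.62×10⁻⁴)·(cos135° − cos60°) = (9.234×10⁻¹¹)·(-1.2071) = -1.115×10⁻¹⁰ J.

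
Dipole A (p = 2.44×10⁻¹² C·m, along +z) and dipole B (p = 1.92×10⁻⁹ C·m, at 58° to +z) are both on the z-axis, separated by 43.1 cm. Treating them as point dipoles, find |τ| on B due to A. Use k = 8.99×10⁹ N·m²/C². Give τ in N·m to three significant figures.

The second dipole sits on the axis of the first, so the field there is axial: E₁ = 2kp₁/r³ along +z.
E₁ = 2(8.99×10⁹)(2.44×10⁻¹²)/(0.431)³ = 0.5480 N/C.
Torque on the second dipole: τ = p₂ E₁ sinθ.
τ = (1.92×10⁻⁹)(0.5480)·sin58° = 8.922×10⁻¹⁰ N·m.

τ ≈ 8.92×10⁻¹⁰ N·m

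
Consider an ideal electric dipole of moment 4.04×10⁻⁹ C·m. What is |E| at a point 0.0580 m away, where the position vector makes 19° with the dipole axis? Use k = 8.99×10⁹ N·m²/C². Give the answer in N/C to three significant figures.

E ≈ 3.57×10⁵ N/C

At angle θ the dipole field magnitude is E = (kp/r³)·√(1 + 3cos²θ).
kp/r³ = (8.99×10⁹)(4.04×10⁻⁹) / (0.0580)³ = 1.861×10⁵ N/C.
√(1 + 3cos²19°) = √(1 + 3·0.8940) = √3.6820 ≈ 1.9189.
E ≈ 1.861×10⁵ × 1.919 = 3.572×10⁵ N/C.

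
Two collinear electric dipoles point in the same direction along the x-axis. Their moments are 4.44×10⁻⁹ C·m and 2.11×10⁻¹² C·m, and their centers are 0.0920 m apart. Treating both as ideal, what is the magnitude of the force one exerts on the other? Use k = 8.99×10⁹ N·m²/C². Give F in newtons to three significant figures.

F ≈ 7.05×10⁻⁶ N

On-axis field of dipole 1 at distance r: E = 2kp₁/r³. Force on dipole 2 is F = p₂·dE/dr (gradient along axis).
dE/dr = −6kp₁/r⁴, so |F| = 6kp₁p₂/r⁴ (attractive for aligned moments).
F = 6(8.99×10⁹)(4.44×10⁻⁹)(2.11×10⁻¹²)/(0.0920)⁴ = 7.054×10⁻⁶ N.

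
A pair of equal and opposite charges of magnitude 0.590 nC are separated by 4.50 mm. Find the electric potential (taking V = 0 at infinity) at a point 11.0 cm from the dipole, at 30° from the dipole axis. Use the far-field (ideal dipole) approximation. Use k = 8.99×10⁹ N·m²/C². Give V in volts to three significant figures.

V ≈ 1.71 V

Dipole moment p = qd = (5.90×10⁻¹⁰ C)(0.00450 m) = 2.655×10⁻¹² C·m.
The dipole potential is V = kp cosθ / r².
V = (8.99×10⁹)(2.655×10⁻¹²)·cos30° / (0.110)² = 1.708 V.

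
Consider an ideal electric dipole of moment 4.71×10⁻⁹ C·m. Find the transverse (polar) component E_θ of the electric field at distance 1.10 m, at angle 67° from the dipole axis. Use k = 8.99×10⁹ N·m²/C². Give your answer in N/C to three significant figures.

For a dipole, E_θ = (kp sinθ)/r³.
kp/r³ = (8.99×10⁹)(4.71×10⁻⁹)/(1.10)³ = 31.81 N/C.
E_θ = 31.81·sin67° = 29.28 N/C.

E_θ ≈ 29.3 N/C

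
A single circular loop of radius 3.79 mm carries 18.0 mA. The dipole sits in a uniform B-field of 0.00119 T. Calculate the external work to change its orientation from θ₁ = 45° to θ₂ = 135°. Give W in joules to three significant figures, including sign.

W ≈ 1.37×10⁻⁹ J

Magnetic moment m = IA = Iπa² = (0.0180)·π·(0.00379)² = 8.123×10⁻⁷ A·m².
W_ext = ΔU = −mB cosθ₂ + mB cosθ₁ = mB(cosθ₁ − cosθ₂).
W = (8.123×10⁻⁷)(0.00119)·(cos45° − cos135°) = (9.666×10⁻¹⁰)·(+1.4142) = 1.367×10⁻⁹ J.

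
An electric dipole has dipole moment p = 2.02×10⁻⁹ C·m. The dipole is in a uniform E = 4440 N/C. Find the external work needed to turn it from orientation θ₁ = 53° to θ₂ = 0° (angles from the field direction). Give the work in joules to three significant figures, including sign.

W ≈ -3.57×10⁻⁶ J

W_ext = ΔU = U(θ₂) − U(θ₁) = −pE cosθ₂ − (−pE cosθ₁) = pE(cosθ₁ − cosθ₂).
W = (2.02×10⁻⁹)(4440)·(cos53° − cos0°) = (8.969×10⁻⁶)·(-0.3982) = -3.571×10⁻⁶ J.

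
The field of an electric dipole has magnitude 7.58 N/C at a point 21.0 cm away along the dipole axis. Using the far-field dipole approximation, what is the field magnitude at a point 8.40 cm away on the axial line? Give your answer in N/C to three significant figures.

E ≈ 118 N/C

Dipole fields scale as 1/r³ in the far field; the geometry is the same at both points.
E₂ = E₁ · (r₁/r₂)³ = 7.58 · (21.0/8.40)³.
(r₁/r₂)³ = (2.5)³ = 15.62.
E₂ ≈ 118.4 N/C.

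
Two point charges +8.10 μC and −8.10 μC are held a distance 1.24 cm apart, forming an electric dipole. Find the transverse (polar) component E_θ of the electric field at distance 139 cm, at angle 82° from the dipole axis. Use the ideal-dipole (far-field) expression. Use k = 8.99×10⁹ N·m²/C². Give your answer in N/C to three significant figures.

Dipole moment p = qd = (8.10×10⁻⁶ C)(0.0124 m) = 1.004×10⁻⁷ C·m.
For a dipole, E_θ = (kp sinθ)/r³.
kp/r³ = (8.99×10⁹)(1.004×10⁻⁷)/(1.39)³ = 336.1 N/C.
E_θ = 336.1·sin82° = 332.8 N/C.

E_θ ≈ 333 N/C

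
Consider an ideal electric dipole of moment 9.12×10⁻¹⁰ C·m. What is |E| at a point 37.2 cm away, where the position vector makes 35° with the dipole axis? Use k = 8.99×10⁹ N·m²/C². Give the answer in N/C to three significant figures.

E ≈ 276 N/C

At angle θ the dipole field magnitude is E = (kp/r³)·√(1 + 3cos²θ).
kp/r³ = (8.99×10⁹)(9.12×10⁻¹⁰) / (0.372)³ = 159.3 N/C.
√(1 + 3cos²35°) = √(1 + 3·0.6710) = √3.0130 ≈ 1.7358.
E ≈ 159.3 × 1.736 = 276.5 N/C.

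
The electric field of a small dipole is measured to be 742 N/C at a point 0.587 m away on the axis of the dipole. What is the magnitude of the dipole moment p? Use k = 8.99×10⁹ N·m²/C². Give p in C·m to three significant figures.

p ≈ 8.35×10⁻⁹ C·m

On axis E = 2kp/r³, so p = Er³/(2k).
p = (742)·(0.587)³ / (2·8.99×10⁹) = 8.347×10⁻⁹ C·m.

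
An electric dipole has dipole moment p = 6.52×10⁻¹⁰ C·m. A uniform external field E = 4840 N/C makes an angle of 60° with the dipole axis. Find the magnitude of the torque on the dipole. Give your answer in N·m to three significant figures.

τ ≈ 2.73×10⁻⁶ N·m

Torque on an electric dipole: τ = pE sinθ.
τ = (6.52×10⁻¹⁰)(4840)·sin60° = 2.733×10⁻⁶ N·m.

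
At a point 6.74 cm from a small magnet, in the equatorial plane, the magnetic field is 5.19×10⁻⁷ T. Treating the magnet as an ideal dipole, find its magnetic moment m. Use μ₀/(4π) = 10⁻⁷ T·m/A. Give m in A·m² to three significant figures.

In the equatorial plane B = (μ₀/4π)·m/r³, so m = Br³·4π/(μ₀).
m = (5.19×10⁻⁷)·(0.0674)³ / (10⁻⁷) = 0.001589 A·m².

m ≈ 0.00159 A·m²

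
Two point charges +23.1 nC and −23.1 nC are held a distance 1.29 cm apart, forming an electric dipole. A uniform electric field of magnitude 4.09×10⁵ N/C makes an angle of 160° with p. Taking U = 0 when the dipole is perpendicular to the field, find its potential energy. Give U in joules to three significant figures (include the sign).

U ≈ 1.15×10⁻⁴ J

Dipole moment p = qd = (2.31×10⁻⁸ C)(0.0129 m) = 2.98×10⁻¹⁰ C·m.
U = −p·E = −pE cosθ.
U = −(2.98×10⁻¹⁰)(4.09×10⁵)·cos160° = 1.145×10⁻⁴ J.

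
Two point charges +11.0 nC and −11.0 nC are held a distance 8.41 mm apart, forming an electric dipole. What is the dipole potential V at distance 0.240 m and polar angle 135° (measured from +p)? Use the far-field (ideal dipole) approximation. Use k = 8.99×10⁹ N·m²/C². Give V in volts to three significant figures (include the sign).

V ≈ -10.2 V

Dipole moment p = qd = (1.10×10⁻⁸ C)(0.00841 m) = 9.251×10⁻¹¹ C·m.
The dipole potential is V = kp cosθ / r².
V = (8.99×10⁹)(9.251×10⁻¹¹)·cos135° / (0.240)² = -10.21 V.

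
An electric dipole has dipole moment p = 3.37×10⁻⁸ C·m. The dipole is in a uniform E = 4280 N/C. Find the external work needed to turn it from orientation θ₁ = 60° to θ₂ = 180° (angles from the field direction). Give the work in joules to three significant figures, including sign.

W ≈ 2.16×10⁻⁴ J

W_ext = ΔU = U(θ₂) − U(θ₁) = −pE cosθ₂ − (−pE cosθ₁) = pE(cosθ₁ − cosθ₂).
W = (3.37×10⁻⁸)(4280)·(cos60° − cos180°) = (1.442×10⁻⁴)·(+1.5000) = 2.164×10⁻⁴ J.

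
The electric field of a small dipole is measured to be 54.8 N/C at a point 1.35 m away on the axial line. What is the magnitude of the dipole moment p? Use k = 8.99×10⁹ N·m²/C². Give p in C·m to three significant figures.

p ≈ 7.50×10⁻⁹ C·m

On axis E = 2kp/r³, so p = Er³/(2k).
p = (54.8)·(1.35)³ / (2·8.99×10⁹) = 7.499×10⁻⁹ C·m.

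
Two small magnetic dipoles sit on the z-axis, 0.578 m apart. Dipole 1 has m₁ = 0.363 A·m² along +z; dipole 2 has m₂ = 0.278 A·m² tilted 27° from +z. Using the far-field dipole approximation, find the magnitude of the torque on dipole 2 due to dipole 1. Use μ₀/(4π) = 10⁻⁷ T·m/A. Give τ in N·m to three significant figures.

τ ≈ 4.75×10⁻⁸ N·m

Dipole B is on the axis of dipole A, so B₁ there is axial: B₁ = (μ₀/4π)·2m₁/r³ along +z.
B₁ = 2(10⁻⁷)(0.363)/(0.578)³ = 3.760×10⁻⁷ T.
τ = m₂ B₁ sinθ.
τ = (0.278)(3.760×10⁻⁷)·sin27° = 4.745×10⁻⁸ N·m.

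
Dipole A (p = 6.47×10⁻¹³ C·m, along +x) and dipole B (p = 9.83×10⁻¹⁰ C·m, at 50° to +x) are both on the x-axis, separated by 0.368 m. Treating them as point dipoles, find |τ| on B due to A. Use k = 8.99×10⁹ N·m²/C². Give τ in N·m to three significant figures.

τ ≈ 1.76×10⁻¹⁰ N·m

The second dipole sits on the axis of the first, so the field there is axial: E₁ = 2kp₁/r³ along +x.
E₁ = 2(8.99×10⁹)(6.47×10⁻¹³)/(0.368)³ = 0.2334 N/C.
Torque on the second dipole: τ = p₂ E₁ sinθ.
τ = (9.83×10⁻¹⁰)(0.2334)·sin50° = 1.758×10⁻¹⁰ N·m.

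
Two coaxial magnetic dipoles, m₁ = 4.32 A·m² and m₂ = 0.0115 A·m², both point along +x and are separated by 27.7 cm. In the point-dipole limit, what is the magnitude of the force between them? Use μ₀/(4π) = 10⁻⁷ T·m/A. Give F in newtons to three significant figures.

On-axis B of dipole 1: B = (μ₀/4π)·2m₁/r³. Force on dipole 2: F = m₂·dB/dr.
dB/dr = −(μ₀/4π)·6m₁/r⁴, so |F| = (μ₀/4π)·6m₁m₂/r⁴.
F = 6(10⁻⁷)(4.32)(0.0115)/(0.277)⁴ = 5.063×10⁻⁶ N.

F ≈ 5.06×10⁻⁶ N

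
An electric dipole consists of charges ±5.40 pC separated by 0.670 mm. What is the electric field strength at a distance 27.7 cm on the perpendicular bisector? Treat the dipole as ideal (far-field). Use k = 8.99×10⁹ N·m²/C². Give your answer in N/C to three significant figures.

Dipole moment p = qd = (5.40×10⁻¹² C)(6.70×10⁻⁴ m) = 3.618×10⁻¹⁵ C·m.
On the perpendicular bisector E = kp/r³ (half the axial value at the same distance).
E = (8.99×10⁹)(3.618×10⁻¹⁵) / (0.277)³ = 0.001530 N/C.

E ≈ 0.00153 N/C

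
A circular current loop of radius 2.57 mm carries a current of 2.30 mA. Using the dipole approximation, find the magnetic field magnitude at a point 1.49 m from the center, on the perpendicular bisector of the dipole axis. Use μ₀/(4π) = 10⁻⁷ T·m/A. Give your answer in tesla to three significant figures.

Magnetic moment m = IA = Iπa² = (0.00230)·π·(0.00257)² = 4.772×10⁻⁸ A·m².
In the equatorial plane B = (μ₀/4π)·m/r³ (half the axial value).
B = (10⁻⁷)·(4.772×10⁻⁸) / (1.49)³ = 1.443×10⁻¹⁵ T.

B ≈ 1.44×10⁻¹⁵ T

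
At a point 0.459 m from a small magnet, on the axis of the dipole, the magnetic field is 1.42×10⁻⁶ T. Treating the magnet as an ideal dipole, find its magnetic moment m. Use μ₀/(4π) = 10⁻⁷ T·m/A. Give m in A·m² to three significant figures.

m ≈ 0.687 A·m²

On axis B = (μ₀/4π)·2m/r³, so m = Br³·4π/(μ₀·2).
m = (1.42×10⁻⁶)·(0.459)³ / (2·10⁻⁷) = 0.6866 A·m².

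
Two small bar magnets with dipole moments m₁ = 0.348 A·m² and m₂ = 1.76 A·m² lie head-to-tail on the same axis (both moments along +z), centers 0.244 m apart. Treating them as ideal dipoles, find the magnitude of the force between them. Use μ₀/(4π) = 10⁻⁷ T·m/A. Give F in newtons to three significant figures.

F ≈ 1.04×10⁻⁴ N

On-axis B of dipole 1: B = (μ₀/4π)·2m₁/r³. Force on dipole 2: F = m₂·dB/dr.
dB/dr = −(μ₀/4π)·6m₁/r⁴, so |F| = (μ₀/4π)·6m₁m₂/r⁴.
F = 6(10⁻⁷)(0.348)(1.76)/(0.244)⁴ = 1.037×10⁻⁴ N.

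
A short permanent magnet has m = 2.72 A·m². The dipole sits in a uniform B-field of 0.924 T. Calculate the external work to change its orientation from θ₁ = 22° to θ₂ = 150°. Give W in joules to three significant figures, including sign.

W_ext = ΔU = −mB cosθ₂ + mB cosθ₁ = mB(cosθ₁ − cosθ₂).
W = (2.72)(0.924)·(cos22° − cos150°) = (2.513)·(+1.7932) = 4.507 J.

W ≈ 4.51 J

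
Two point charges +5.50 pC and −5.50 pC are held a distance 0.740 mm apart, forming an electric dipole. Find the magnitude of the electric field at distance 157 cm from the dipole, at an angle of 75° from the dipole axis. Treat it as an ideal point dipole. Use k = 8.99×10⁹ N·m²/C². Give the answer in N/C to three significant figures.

E ≈ 1.04×10⁻⁵ N/C

Dipole moment p = qd = (5.50×10⁻¹² C)(7.40×10⁻⁴ m) = 4.07×10⁻¹⁵ C·m.
At angle θ the dipole field magnitude is E = (kp/r³)·√(1 + 3cos²θ).
kp/r³ = (8.99×10⁹)(4.07×10⁻¹⁵) / (1.57)³ = 9.455×10⁻⁶ N/C.
√(1 + 3cos²75°) = √(1 + 3·0.0670) = √1.2010 ≈ 1.0959.
E ≈ 9.455×10⁻⁶ × 1.096 = 1.036×10⁻⁵ N/C.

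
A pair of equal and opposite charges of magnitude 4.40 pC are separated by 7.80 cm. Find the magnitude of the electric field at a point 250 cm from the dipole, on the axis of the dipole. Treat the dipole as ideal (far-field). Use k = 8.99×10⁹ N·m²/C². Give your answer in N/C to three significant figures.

Dipole moment p = qd = (4.40×10⁻¹² C)(0.0780 m) = 3.432×10⁻¹³ C·m.
On the dipole axis E = 2kp/r³.
E = 2·(8.99×10⁹)(3.432×10⁻¹³) / (2.50)³ = 3.949×10⁻⁴ N/C.

E ≈ 3.95×10⁻⁴ N/C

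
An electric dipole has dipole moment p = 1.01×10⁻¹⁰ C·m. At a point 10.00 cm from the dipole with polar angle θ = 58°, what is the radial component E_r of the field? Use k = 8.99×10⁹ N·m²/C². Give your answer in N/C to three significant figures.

E_r ≈ 962 N/C

For a dipole, E_r = (2kp cosθ)/r³.
kp/r³ = (8.99×10⁹)(1.01×10⁻¹⁰)/(0.100)³ = 908.0 N/C.
E_r = 2·908.0·cos58° = 962.3 N/C.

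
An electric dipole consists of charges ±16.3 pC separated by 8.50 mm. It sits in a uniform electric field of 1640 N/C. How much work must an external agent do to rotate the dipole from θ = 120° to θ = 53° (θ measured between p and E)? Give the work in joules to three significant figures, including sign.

Dipole moment p = qd = (1.63×10⁻¹¹ C)(0.00850 m) = 1.386×10⁻¹³ C·m.
W_ext = ΔU = U(θ₂) − U(θ₁) = −pE cosθ₂ − (−pE cosθ₁) = pE(cosθ₁ − cosθ₂).
W = (1.386×10⁻¹³)(1640)·(cos120° − cos53°) = (2.273×10⁻¹⁰)·(-1.1018) = -2.504×10⁻¹⁰ J.

W ≈ -2.50×10⁻¹⁰ J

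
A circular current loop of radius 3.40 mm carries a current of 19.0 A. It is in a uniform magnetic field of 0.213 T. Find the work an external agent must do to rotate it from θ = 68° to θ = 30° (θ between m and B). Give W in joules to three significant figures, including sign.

Magnetic moment m = IA = Iπa² = (19.0)·π·(0.00340)² = 6.90×10⁻⁴ A·m².
W_ext = ΔU = −mB cosθ₂ + mB cosθ₁ = mB(cosθ₁ − cosθ₂).
W = (6.90×10⁻⁴)(0.213)·(cos68° − cos30°) = (1.470×10⁻⁴)·(-0.4914) = -7.222×10⁻⁵ J.

W ≈ -7.22×10⁻⁵ J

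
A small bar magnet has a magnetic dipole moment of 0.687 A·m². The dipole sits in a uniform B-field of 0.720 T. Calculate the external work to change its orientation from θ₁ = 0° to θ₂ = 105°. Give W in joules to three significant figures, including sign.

W ≈ 0.623 J

W_ext = ΔU = −mB cosθ₂ + mB cosθ₁ = mB(cosθ₁ − cosθ₂).
W = (0.687)(0.720)·(cos0° − cos105°) = (0.4946)·(+1.2588) = 0.6227 J.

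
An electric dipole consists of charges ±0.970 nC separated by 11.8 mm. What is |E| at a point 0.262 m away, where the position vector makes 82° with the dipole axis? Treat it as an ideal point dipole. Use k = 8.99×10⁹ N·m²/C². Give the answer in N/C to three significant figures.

E ≈ 5.89 N/C

Dipole moment p = qd = (9.70×10⁻¹⁰ C)(0.0118 m) = 1.145×10⁻¹¹ C·m.
At angle θ the dipole field magnitude is E = (kp/r³)·√(1 + 3cos²θ).
kp/r³ = (8.99×10⁹)(1.145×10⁻¹¹) / (0.262)³ = 5.723 N/C.
√(1 + 3cos²82°) = √(1 + 3·0.0194) = √1.0581 ≈ 1.0286.
E ≈ 5.723 × 1.029 = 5.887 N/C.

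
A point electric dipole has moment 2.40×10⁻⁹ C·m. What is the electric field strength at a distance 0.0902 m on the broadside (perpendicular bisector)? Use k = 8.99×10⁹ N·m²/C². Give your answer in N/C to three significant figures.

In the equatorial plane E = kp/r³.
E = (8.99×10⁹)(2.40×10⁻⁹) / (0.0902)³ = 2.940×10⁴ N/C.

E ≈ 2.94×10⁴ N/C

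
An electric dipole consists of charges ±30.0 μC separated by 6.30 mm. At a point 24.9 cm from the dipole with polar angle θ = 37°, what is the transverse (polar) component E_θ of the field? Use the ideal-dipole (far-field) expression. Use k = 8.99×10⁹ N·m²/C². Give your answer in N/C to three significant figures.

E_θ ≈ 6.62×10⁴ N/C

Dipole moment p = qd = (3.00×10⁻⁵ C)(0.00630 m) = 1.89×10⁻⁷ C·m.
For a dipole, E_θ = (kp sinθ)/r³.
kp/r³ = (8.99×10⁹)(1.89×10⁻⁷)/(0.249)³ = 1.101×10⁵ N/C.
E_θ = 1.101×10⁵·sin37° = 6.623×10⁴ N/C.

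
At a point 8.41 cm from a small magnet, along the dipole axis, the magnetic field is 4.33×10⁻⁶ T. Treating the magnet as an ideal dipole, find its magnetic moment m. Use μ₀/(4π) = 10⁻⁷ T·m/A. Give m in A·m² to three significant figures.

On axis B = (μ₀/4π)·2m/r³, so m = Br³·4π/(μ₀·2).
m = (4.33×10⁻⁶)·(0.0841)³ / (2·10⁻⁷) = 0.01288 A·m².

m ≈ 0.0129 A·m²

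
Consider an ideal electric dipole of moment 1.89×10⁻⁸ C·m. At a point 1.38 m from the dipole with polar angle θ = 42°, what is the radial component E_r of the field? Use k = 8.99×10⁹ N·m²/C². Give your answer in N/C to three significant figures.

For a dipole, E_r = (2kp cosθ)/r³.
kp/r³ = (8.99×10⁹)(1.89×10⁻⁸)/(1.38)³ = 64.65 N/C.
E_r = 2·64.65·cos42° = 96.09 N/C.

E_r ≈ 96.1 N/C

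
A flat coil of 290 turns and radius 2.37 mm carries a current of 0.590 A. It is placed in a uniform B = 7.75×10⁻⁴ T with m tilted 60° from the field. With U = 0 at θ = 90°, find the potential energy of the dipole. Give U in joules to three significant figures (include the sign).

m = NIA = NIπa² = 290·(0.590)·π·(0.00237)² = 0.003019 A·m².
U = −m·B = −mB cosθ.
U = −(0.003019)(7.75×10⁻⁴)·cos60° = -1.170×10⁻⁶ J.

U ≈ -1.17×10⁻⁶ J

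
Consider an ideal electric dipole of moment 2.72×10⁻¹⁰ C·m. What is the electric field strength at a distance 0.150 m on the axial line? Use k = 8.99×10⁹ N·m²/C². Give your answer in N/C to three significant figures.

E ≈ 1450 N/C

On the dipole axis E = 2kp/r³.
E = 2·(8.99×10⁹)(2.72×10⁻¹⁰) / (0.150)³ = 1449 N/C.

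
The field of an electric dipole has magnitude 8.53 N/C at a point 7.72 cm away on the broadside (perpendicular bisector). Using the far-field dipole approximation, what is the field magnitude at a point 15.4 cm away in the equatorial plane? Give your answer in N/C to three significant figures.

Dipole fields scale as 1/r³ in the far field; the geometry is the same at both points.
E₂ = E₁ · (r₁/r₂)³ = 8.53 · (7.72/15.4)³.
(r₁/r₂)³ = (0.5013)³ = 0.126.
E₂ ≈ 1.075 N/C.

E ≈ 1.07 N/C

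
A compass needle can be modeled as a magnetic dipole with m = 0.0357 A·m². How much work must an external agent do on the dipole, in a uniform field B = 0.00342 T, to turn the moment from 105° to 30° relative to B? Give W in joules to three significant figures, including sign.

W_ext = ΔU = −mB cosθ₂ + mB cosθ₁ = mB(cosθ₁ − cosθ₂).
W = (0.0357)(0.00342)·(cos105° − cos30°) = (1.221×10⁻⁴)·(-1.1248) = -1.373×10⁻⁴ J.

W ≈ -1.37×10⁻⁴ J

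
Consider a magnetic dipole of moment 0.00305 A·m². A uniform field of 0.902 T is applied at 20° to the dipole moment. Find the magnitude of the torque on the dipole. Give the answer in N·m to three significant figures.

τ ≈ 9.41×10⁻⁴ N·m

Torque on a magnetic dipole: τ = mB sinθ.
τ = (0.00305)(0.902)·sin20° = 9.409×10⁻⁴ N·m.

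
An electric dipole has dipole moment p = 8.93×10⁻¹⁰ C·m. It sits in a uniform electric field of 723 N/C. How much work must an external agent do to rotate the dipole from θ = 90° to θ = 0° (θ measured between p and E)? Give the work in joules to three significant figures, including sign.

W_ext = ΔU = U(θ₂) − U(θ₁) = −pE cosθ₂ − (−pE cosθ₁) = pE(cosθ₁ − cosθ₂).
W = (8.93×10⁻¹⁰)(723)·(cos90° − cos0°) = (6.456×10⁻⁷)·(-1.0000) = -6.456×10⁻⁷ J.

W ≈ -6.46×10⁻⁷ J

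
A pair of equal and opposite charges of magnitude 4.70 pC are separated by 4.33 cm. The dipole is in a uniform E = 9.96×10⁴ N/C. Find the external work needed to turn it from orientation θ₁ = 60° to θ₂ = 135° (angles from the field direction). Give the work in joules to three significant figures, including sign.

W ≈ 2.45×10⁻⁸ J

Dipole moment p = qd = (4.70×10⁻¹² C)(0.0433 m) = 2.035×10⁻¹³ C·m.
W_ext = ΔU = U(θ₂) − U(θ₁) = −pE cosθ₂ − (−pE cosθ₁) = pE(cosθ₁ − cosθ₂).
W = (2.035×10⁻¹³)(9.96×10⁴)·(cos60° − cos135°) = (2.027×10⁻⁸)·(+1.2071) = 2.447×10⁻⁸ J.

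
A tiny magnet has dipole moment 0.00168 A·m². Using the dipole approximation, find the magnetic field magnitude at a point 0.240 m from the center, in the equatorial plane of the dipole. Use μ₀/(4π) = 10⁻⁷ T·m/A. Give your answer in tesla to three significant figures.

B ≈ 1.22×10⁻⁸ T

In the equatorial plane B = (μ₀/4π)·m/r³ (half the axial value).
B = (10⁻⁷)·(0.00168) / (0.240)³ = 1.215×10⁻⁸ T.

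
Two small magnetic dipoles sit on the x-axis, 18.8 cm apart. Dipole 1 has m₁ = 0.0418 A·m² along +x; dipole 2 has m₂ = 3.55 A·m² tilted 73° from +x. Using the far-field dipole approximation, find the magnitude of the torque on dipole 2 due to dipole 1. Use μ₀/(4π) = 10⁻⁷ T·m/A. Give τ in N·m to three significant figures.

τ ≈ 4.27×10⁻⁶ N·m

Dipole B is on the axis of dipole A, so B₁ there is axial: B₁ = (μ₀/4π)·2m₁/r³ along +x.
B₁ = 2(10⁻⁷)(0.0418)/(0.188)³ = 1.258×10⁻⁶ T.
τ = m₂ B₁ sinθ.
τ = (3.55)(1.258×10⁻⁶)·sin73° = 4.271×10⁻⁶ N·m.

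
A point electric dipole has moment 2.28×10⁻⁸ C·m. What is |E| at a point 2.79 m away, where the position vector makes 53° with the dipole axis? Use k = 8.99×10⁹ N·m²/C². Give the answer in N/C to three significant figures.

At angle θ the dipole field magnitude is E = (kp/r³)·√(1 + 3cos²θ).
kp/r³ = (8.99×10⁹)(2.28×10⁻⁸) / (2.79)³ = 9.438 N/C.
√(1 + 3cos²53°) = √(1 + 3·0.3622) = √2.0865 ≈ 1.4445.
E ≈ 9.438 × 1.444 = 13.63 N/C.

E ≈ 13.6 N/C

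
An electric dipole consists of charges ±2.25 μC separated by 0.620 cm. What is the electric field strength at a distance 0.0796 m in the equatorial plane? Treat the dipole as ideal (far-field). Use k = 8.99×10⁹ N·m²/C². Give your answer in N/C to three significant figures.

E ≈ 2.49×10⁵ N/C

Dipole moment p = qd = (2.25×10⁻⁶ C)(0.00620 m) = 1.395×10⁻⁸ C·m.
In the equatorial plane E = kp/r³.
E = (8.99×10⁹)(1.395×10⁻⁸) / (0.0796)³ = 2.487×10⁵ N/C.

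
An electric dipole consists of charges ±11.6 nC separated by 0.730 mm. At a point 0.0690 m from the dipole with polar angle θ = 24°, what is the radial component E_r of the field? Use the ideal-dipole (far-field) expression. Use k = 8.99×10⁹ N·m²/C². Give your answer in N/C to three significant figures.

E_r ≈ 423 N/C

Dipole moment p = qd = (1.16×10⁻⁸ C)(7.30×10⁻⁴ m) = 8.468×10⁻¹² C·m.
For a dipole, E_r = (2kp cosθ)/r³.
kp/r³ = (8.99×10⁹)(8.468×10⁻¹²)/(0.0690)³ = 231.7 N/C.
E_r = 2·231.7·cos24° = 423.4 N/C.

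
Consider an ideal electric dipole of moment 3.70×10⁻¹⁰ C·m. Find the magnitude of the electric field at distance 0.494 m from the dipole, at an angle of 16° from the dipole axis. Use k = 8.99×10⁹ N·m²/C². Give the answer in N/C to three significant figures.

E ≈ 53.6 N/C

At angle θ the dipole field magnitude is E = (kp/r³)·√(1 + 3cos²θ).
kp/r³ = (8.99×10⁹)(3.70×10⁻¹⁰) / (0.494)³ = 27.59 N/C.
√(1 + 3cos²16°) = √(1 + 3·0.9240) = √3.7721 ≈ 1.9422.
E ≈ 27.59 × 1.942 = 53.59 N/C.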